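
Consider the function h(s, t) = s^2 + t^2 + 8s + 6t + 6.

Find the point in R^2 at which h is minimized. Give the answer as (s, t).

h(s,t) separates as P(s) + Q(t) + 6, so its minimum is min P + min Q + 6.
P'(s) = 2s + 8 vanishes at s ∈ {-4}; Q'(t) = 2(t + 3) vanishes at t ∈ {-3}.
Local minima of P (where P''>0): P(-4)=-16. Local minima of Q: Q(-3)=-9.
So the global minimum of h is P(-4) + Q(-3) + 6 = -16 − 9 + 6 = -19, attained at (-4, -3).

(-4, -3)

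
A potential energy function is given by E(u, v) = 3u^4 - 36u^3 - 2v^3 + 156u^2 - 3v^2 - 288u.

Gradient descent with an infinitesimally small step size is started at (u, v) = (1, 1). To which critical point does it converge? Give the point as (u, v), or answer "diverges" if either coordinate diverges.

diverges

E is separable, so gradient descent decouples: u follows -∂E/∂u, v follows -∂E/∂v.
∂E/∂u = 12(u - 4)(u - 3)(u - 2); at u=1 this is -72, so u increases.
∂E/∂v = -6v(v + 1); at v=1 this is -12, so v increases.
The v-coordinate has no critical point in that direction and runs off to infinity.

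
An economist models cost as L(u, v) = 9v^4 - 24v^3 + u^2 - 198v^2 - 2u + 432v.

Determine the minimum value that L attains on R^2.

L(u,v) separates as P(u) + Q(v), so its minimum is min P + min Q.
P'(u) = 2u - 2 vanishes at u ∈ {1}; Q'(v) = 36(v - 4)(v - 1)(v + 3) vanishes at v ∈ {-3, 1, 4}.
Local minima of P (where P''>0): P(1)=-1. Local minima of Q: Q(-3)=-1701, Q(4)=-672.
So the global minimum of L is P(1) + Q(-3) = -1 − 1701 = -1702, attained at (1, -3).

-1702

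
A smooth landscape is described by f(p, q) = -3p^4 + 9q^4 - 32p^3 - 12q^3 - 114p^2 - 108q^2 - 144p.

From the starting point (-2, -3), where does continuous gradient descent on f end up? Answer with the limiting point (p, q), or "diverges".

f is separable, so gradient descent decouples: p follows -∂f/∂p, q follows -∂f/∂q.
∂f/∂p = -12(p + 1)(p + 3)(p + 4); at p=-2 this is 24, so p decreases.
∂f/∂q = 36q(q - 3)(q + 2); at q=-3 this is -648, so q increases.
p converges to its nearest critical value -3 (a local min of the p-part); q converges to -2. The iterate converges to (-3, -2).

(-3, -2)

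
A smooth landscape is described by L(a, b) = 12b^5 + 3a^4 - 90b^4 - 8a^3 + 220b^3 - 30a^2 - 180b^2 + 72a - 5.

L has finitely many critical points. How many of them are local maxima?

L separates as a function of a plus a function of b, so ∇L=0 decouples.
∂L/∂a = 12(a - 3)(a - 1)(a + 2) = 0 at a ∈ {-2, 1, 3}; ∂L/∂b = 60b(b - 3)(b - 2)(b - 1) = 0 at b ∈ {0, 1, 2, 3}.
The Hessian is diagonal: diag(L_aa, L_bb). Second derivatives: L_aa(-2)=180, L_aa(1)=-72, L_aa(3)=120; L_bb(0)=-360, L_bb(1)=120, L_bb(2)=-120, L_bb(3)=360.
Local maxima occur where both diagonal entries negative: (1, 0), (1, 2). Count: 2.

2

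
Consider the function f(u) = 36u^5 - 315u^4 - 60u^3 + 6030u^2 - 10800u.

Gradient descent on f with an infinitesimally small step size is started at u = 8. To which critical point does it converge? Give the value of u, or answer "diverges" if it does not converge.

5

f'(u) = 180(u - 5)(u - 4)(u - 1)(u + 3), so f'(8) = 166320.
Gradient descent moves in the -f' direction, i.e. u is decreasing.
The nearest critical point in that direction is u = 5, where f'' = 5760 > 0 (a local minimum). The iterate converges there.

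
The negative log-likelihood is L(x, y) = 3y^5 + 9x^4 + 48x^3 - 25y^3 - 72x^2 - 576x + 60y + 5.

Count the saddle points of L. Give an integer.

6

L separates as a function of x plus a function of y, so ∇L=0 decouples.
∂L/∂x = 36(x - 2)(x + 2)(x + 4) = 0 at x ∈ {-4, -2, 2}; ∂L/∂y = 15(y - 2)(y - 1)(y + 1)(y + 2) = 0 at y ∈ {-2, -1, 1, 2}.
The Hessian is diagonal: diag(L_xx, L_yy). Second derivatives: L_xx(-4)=432, L_xx(-2)=-288, L_xx(2)=864; L_yy(-2)=-180, L_yy(-1)=90, L_yy(1)=-90, L_yy(2)=180.
Saddle points occur where the two diagonal entries have opposite signs: (-4, -2), (-4, 1), (-2, -1), (-2, 2), (2, -2), (2, 1). Count: 6.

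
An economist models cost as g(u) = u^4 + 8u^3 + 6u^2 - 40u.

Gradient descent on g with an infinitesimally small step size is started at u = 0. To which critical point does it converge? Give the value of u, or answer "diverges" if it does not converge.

g'(u) = 4(u - 1)(u + 2)(u + 5), so g'(0) = -40.
Gradient descent moves in the -g' direction, i.e. u is increasing.
The nearest critical point in that direction is u = 1, where g'' = 72 > 0 (a local minimum). The iterate converges there.

1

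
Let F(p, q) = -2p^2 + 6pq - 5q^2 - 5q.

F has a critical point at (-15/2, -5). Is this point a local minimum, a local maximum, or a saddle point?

local maximum

The Hessian of F is constant: H = [[-4, 6], [6, -10]].
det(H) = (-4)·(-10) − 6² = 4.
det(H) > 0 and tr(H) = -14 < 0, so H is negative definite and the point is a local maximum.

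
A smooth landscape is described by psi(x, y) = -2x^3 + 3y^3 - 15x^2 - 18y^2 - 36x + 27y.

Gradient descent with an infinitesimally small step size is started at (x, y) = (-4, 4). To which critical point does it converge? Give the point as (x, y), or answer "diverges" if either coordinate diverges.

(-3, 3)

psi is separable, so gradient descent decouples: x follows -∂psi/∂x, y follows -∂psi/∂y.
∂psi/∂x = -6(x + 2)(x + 3); at x=-4 this is -12, so x increases.
∂psi/∂y = 9(y - 3)(y - 1); at y=4 this is 27, so y decreases.
x converges to its nearest critical value -3 (a local min of the x-part); y converges to 3. The iterate converges to (-3, 3).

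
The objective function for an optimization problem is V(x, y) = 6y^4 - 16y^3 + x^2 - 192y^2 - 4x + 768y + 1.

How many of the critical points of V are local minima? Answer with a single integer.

2

V separates as a function of x plus a function of y, so ∇V=0 decouples.
∂V/∂x = 2(x - 2) = 0 at x ∈ {2}; ∂V/∂y = 24(y - 4)(y - 2)(y + 4) = 0 at y ∈ {-4, 2, 4}.
The Hessian is diagonal: diag(V_xx, V_yy). Second derivatives: V_xx(2)=2; V_yy(-4)=1152, V_yy(2)=-288, V_yy(4)=384.
Local minima occur where both diagonal entries positive: (2, -4), (2, 4). Count: 2.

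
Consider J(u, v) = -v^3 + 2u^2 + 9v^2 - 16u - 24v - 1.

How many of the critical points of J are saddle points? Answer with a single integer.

1

J separates as a function of u plus a function of v, so ∇J=0 decouples.
∂J/∂u = 4(u - 4) = 0 at u ∈ {4}; ∂J/∂v = -3(v - 4)(v - 2) = 0 at v ∈ {2, 4}.
The Hessian is diagonal: diag(J_uu, J_vv). Second derivatives: J_uu(4)=4; J_vv(2)=6, J_vv(4)=-6.
Saddle points occur where the two diagonal entries have opposite signs: (4, 4). Count: 1.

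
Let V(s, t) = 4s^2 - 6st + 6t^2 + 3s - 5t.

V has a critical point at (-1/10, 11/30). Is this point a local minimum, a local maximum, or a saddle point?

The Hessian of V is constant: H = [[8, -6], [-6, 12]].
det(H) = 8·12 − (-6)² = 60.
det(H) > 0 and tr(H) = 20 > 0, so H is positive definite and the point is a local minimum.

local minimum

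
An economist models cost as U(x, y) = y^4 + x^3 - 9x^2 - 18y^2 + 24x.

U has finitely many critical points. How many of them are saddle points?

U separates as a function of x plus a function of y, so ∇U=0 decouples.
∂U/∂x = 3(x - 4)(x - 2) = 0 at x ∈ {2, 4}; ∂U/∂y = 4y(y - 3)(y + 3) = 0 at y ∈ {-3, 0, 3}.
The Hessian is diagonal: diag(U_xx, U_yy). Second derivatives: U_xx(2)=-6, U_xx(4)=6; U_yy(-3)=72, U_yy(0)=-36, U_yy(3)=72.
Saddle points occur where the two diagonal entries have opposite signs: (2, -3), (2, 3), (4, 0). Count: 3.

3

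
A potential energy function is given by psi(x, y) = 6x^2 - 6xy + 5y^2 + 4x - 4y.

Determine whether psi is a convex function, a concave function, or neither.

convex

psi is quadratic, so its Hessian is the constant matrix H = [[12, -6], [-6, 10]].
det(H) = 84, tr(H) = 22.
det(H) > 0 and tr(H) > 0, so H is positive definite everywhere: convex.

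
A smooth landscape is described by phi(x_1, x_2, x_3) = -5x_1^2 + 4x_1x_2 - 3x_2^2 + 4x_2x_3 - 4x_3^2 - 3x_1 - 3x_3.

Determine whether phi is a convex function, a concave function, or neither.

concave

phi is quadratic, so its Hessian is the constant matrix H = [[-10, 4, 0], [4, -6, 4], [0, 4, -8]].
Leading principal minors: -10, 44, -192.
Signs alternate −, +, − ⇒ H ≺ 0 ⇒ concave.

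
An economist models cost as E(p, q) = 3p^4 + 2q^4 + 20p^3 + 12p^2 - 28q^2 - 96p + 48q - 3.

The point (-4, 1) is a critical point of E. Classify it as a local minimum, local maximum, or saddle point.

The mixed partial ∂²E/∂p∂q is 0, so the Hessian at any point is diag(E_pp, E_qq) = diag(12(3p^2 + 10p + 2), 8(3q^2 - 7)).
At (-4, 1): H = diag(120, -32).
The eigenvalues have opposite signs, so H is indefinite: a saddle point.

saddle point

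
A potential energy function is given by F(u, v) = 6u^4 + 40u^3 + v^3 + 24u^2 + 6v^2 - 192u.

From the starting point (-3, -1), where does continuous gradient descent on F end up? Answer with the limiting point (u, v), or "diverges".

F is separable, so gradient descent decouples: u follows -∂F/∂u, v follows -∂F/∂v.
∂F/∂u = 24(u - 1)(u + 2)(u + 4); at u=-3 this is 96, so u decreases.
∂F/∂v = 3v(v + 4); at v=-1 this is -9, so v increases.
u converges to its nearest critical value -4 (a local min of the u-part); v converges to 0. The iterate converges to (-4, 0).

(-4, 0)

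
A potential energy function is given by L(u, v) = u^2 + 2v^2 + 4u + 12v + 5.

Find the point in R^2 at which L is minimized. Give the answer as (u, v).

L(u,v) separates as P(u) + Q(v) + 5, so its minimum is min P + min Q + 5.
P'(u) = 2u + 4 vanishes at u ∈ {-2}; Q'(v) = 4v + 12 vanishes at v ∈ {-3}.
Local minima of P (where P''>0): P(-2)=-4. Local minima of Q: Q(-3)=-18.
So the global minimum of L is P(-2) + Q(-3) + 5 = -4 − 18 + 5 = -17, attained at (-2, -3).

(-2, -3)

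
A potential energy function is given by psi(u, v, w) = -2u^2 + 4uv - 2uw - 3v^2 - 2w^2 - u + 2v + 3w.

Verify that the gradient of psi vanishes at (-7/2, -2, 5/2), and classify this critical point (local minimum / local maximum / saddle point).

∇psi = (-4u + 4v - 2w - 1, 4u - 6v + 2, -2u - 4w + 3); substituting (-7/2, -2, 5/2) gives ∇psi = (0, 0, 0), so (-7/2, -2, 5/2) is indeed a critical point.
The Hessian is constant: H = [[-4, 4, -2], [4, -6, 0], [-2, 0, -4]].
Leading principal minors: Δ₁ = -4, Δ₂ = 8, Δ₃ = -8.
The minors alternate sign starting negative (−, +, −), so H is negative definite: a local maximum.

local maximum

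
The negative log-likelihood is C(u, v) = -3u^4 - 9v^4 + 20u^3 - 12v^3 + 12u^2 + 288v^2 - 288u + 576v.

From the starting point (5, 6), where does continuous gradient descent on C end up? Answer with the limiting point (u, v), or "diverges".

diverges

C is separable, so gradient descent decouples: u follows -∂C/∂u, v follows -∂C/∂v.
∂C/∂u = -12(u - 4)(u - 3)(u + 2); at u=5 this is -168, so u increases.
∂C/∂v = -36(v - 4)(v + 1)(v + 4); at v=6 this is -5040, so v increases.
The u-coordinate has no critical point in that direction and runs off to infinity.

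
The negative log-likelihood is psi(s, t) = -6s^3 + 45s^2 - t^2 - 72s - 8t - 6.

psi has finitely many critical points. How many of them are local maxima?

psi separates as a function of s plus a function of t, so ∇psi=0 decouples.
∂psi/∂s = -18(s - 4)(s - 1) = 0 at s ∈ {1, 4}; ∂psi/∂t = -2(t + 4) = 0 at t ∈ {-4}.
The Hessian is diagonal: diag(psi_ss, psi_tt). Second derivatives: psi_ss(1)=54, psi_ss(4)=-54; psi_tt(-4)=-2.
Local maxima occur where both diagonal entries negative: (4, -4). Count: 1.

1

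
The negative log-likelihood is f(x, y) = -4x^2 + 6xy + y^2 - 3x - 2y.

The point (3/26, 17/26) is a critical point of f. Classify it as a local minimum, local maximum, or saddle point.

The Hessian of f is constant: H = [[-8, 6], [6, 2]].
det(H) = (-8)·2 − 6² = -52.
Since det(H) < 0, H is indefinite and the critical point is a saddle point.

saddle point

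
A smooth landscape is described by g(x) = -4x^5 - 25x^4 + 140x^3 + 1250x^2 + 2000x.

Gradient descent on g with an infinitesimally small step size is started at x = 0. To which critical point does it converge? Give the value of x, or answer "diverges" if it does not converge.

-1

g'(x) = -20(x - 5)(x + 1)(x + 4)(x + 5), so g'(0) = 2000.
Gradient descent moves in the -g' direction, i.e. x is decreasing.
The nearest critical point in that direction is x = -1, where g'' = 1440 > 0 (a local minimum). The iterate converges there.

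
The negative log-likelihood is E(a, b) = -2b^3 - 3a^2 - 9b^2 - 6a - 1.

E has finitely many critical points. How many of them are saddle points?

E separates as a function of a plus a function of b, so ∇E=0 decouples.
∂E/∂a = -6(a + 1) = 0 at a ∈ {-1}; ∂E/∂b = -6b(b + 3) = 0 at b ∈ {-3, 0}.
The Hessian is diagonal: diag(E_aa, E_bb). Second derivatives: E_aa(-1)=-6; E_bb(-3)=18, E_bb(0)=-18.
Saddle points occur where the two diagonal entries have opposite signs: (-1, -3). Count: 1.

1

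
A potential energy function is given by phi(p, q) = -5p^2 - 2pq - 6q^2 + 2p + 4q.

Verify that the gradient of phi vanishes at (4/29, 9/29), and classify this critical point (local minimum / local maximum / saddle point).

∇phi = (-10p - 2q + 2, -2p - 12q + 4); substituting (4/29, 9/29) gives ∇phi = (0, 0), so (4/29, 9/29) is indeed a critical point.
The Hessian of phi is constant: H = [[-10, -2], [-2, -12]].
det(H) = (-10)·(-12) − (-2)² = 116.
det(H) > 0 and tr(H) = -22 < 0, so H is negative definite and the point is a local maximum.

local maximum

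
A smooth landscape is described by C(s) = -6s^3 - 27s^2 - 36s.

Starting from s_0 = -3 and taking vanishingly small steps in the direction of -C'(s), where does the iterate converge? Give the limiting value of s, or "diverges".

C'(s) = -18(s + 1)(s + 2), so C'(-3) = -36.
Gradient descent moves in the -C' direction, i.e. s is increasing.
The nearest critical point in that direction is s = -2, where C'' = 18 > 0 (a local minimum). The iterate converges there.

-2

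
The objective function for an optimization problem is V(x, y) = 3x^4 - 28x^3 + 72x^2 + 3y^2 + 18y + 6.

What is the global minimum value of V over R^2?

-21

V(x,y) separates as P(x) + Q(y) + 6, so its minimum is min P + min Q + 6.
P'(x) = 12x(x - 4)(x - 3) vanishes at x ∈ {0, 3, 4}; Q'(y) = 6y + 18 vanishes at y ∈ {-3}.
Local minima of P (where P''>0): P(0)=0, P(4)=128. Local minima of Q: Q(-3)=-27.
So the global minimum of V is P(0) + Q(-3) + 6 = 0 − 27 + 6 = -21, attained at (0, -3).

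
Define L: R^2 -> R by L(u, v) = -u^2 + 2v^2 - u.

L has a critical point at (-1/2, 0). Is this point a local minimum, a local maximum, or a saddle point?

saddle point

The Hessian of L is constant: H = [[-2, 0], [0, 4]].
det(H) = (-2)·4 − 0² = -8.
Since det(H) < 0, H is indefinite and the critical point is a saddle point.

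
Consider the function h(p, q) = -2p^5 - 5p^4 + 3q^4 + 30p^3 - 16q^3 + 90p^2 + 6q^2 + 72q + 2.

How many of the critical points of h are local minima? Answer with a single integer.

h separates as a function of p plus a function of q, so ∇h=0 decouples.
∂h/∂p = -10p(p - 3)(p + 2)(p + 3) = 0 at p ∈ {-3, -2, 0, 3}; ∂h/∂q = 12(q - 3)(q - 2)(q + 1) = 0 at q ∈ {-1, 2, 3}.
The Hessian is diagonal: diag(h_pp, h_qq). Second derivatives: h_pp(-3)=180, h_pp(-2)=-100, h_pp(0)=180, h_pp(3)=-900; h_qq(-1)=144, h_qq(2)=-36, h_qq(3)=48.
Local minima occur where both diagonal entries positive: (-3, -1), (-3, 3), (0, -1), (0, 3). Count: 4.

4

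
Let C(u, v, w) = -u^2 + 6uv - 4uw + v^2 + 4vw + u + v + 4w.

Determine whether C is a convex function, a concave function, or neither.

C is quadratic, so its Hessian is the constant matrix H = [[-2, 6, -4], [6, 2, 4], [-4, 4, 0]].
Leading principal minors: -2, -40, -192.
Neither pattern holds ⇒ H is indefinite ⇒ neither convex nor concave.

neither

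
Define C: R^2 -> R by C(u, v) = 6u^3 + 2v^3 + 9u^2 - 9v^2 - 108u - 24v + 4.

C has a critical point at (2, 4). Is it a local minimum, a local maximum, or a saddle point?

local minimum

The mixed partial ∂²C/∂u∂v is 0, so the Hessian at any point is diag(C_uu, C_vv) = diag(18(2u + 1), 6(2v - 3)).
At (2, 4): H = diag(90, 30).
Both eigenvalues are positive, so H is positive definite: a local minimum.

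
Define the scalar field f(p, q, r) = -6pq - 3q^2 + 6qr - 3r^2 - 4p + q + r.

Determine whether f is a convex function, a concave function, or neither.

neither

f is quadratic, so its Hessian is the constant matrix H = [[0, -6, 0], [-6, -6, 6], [0, 6, -6]].
Leading principal minors: 0, -36, 216.
Neither pattern holds ⇒ H is indefinite ⇒ neither convex nor concave.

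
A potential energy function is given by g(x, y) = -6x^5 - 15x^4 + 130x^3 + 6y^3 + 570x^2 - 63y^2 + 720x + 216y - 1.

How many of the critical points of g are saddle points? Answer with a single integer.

g separates as a function of x plus a function of y, so ∇g=0 decouples.
∂g/∂x = -30(x - 4)(x + 1)(x + 2)(x + 3) = 0 at x ∈ {-3, -2, -1, 4}; ∂g/∂y = 18(y - 4)(y - 3) = 0 at y ∈ {3, 4}.
The Hessian is diagonal: diag(g_xx, g_yy). Second derivatives: g_xx(-3)=420, g_xx(-2)=-180, g_xx(-1)=300, g_xx(4)=-6300; g_yy(3)=-18, g_yy(4)=18.
Saddle points occur where the two diagonal entries have opposite signs: (-3, 3), (-2, 4), (-1, 3), (4, 4). Count: 4.

4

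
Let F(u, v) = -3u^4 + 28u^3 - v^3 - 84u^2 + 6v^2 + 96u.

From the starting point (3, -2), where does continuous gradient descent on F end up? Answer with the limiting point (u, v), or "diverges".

(2, 0)

F is separable, so gradient descent decouples: u follows -∂F/∂u, v follows -∂F/∂v.
∂F/∂u = -12(u - 4)(u - 2)(u - 1); at u=3 this is 24, so u decreases.
∂F/∂v = -3v(v - 4); at v=-2 this is -36, so v increases.
u converges to its nearest critical value 2 (a local min of the u-part); v converges to 0. The iterate converges to (2, 0).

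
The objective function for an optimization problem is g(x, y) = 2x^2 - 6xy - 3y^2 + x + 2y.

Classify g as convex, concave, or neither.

neither

g is quadratic, so its Hessian is the constant matrix H = [[4, -6], [-6, -6]].
det(H) = -60, tr(H) = -2.
det(H) < 0, so H is indefinite: neither convex nor concave.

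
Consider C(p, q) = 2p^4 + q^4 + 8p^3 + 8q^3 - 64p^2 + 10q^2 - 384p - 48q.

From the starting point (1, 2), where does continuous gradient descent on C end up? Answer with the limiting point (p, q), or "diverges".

(4, 1)

C is separable, so gradient descent decouples: p follows -∂C/∂p, q follows -∂C/∂q.
∂C/∂p = 8(p - 4)(p + 3)(p + 4); at p=1 this is -480, so p increases.
∂C/∂q = 4(q - 1)(q + 3)(q + 4); at q=2 this is 120, so q decreases.
p converges to its nearest critical value 4 (a local min of the p-part); q converges to 1. The iterate converges to (4, 1).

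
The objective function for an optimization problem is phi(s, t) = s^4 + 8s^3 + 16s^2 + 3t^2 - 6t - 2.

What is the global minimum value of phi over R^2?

-5

phi(s,t) separates as P(s) + Q(t) − 2, so its minimum is min P + min Q − 2.
P'(s) = 4s(s + 2)(s + 4) vanishes at s ∈ {-4, -2, 0}; Q'(t) = 6(t - 1) vanishes at t ∈ {1}.
Local minima of P (where P''>0): P(-4)=0, P(0)=0. Local minima of Q: Q(1)=-3.
So the global minimum of phi is P(-4) + Q(1) − 2 = 0 − 3 − 2 = -5, attained at (-4, 1).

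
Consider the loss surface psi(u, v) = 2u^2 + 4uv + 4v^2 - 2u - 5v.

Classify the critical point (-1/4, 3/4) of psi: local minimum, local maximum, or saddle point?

The Hessian of psi is constant: H = [[4, 4], [4, 8]].
det(H) = 4·8 − 4² = 16.
det(H) > 0 and tr(H) = 12 > 0, so H is positive definite and the point is a local minimum.

local minimum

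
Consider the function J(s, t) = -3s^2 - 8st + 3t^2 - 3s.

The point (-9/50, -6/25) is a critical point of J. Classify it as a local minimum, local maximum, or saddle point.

saddle point

The Hessian of J is constant: H = [[-6, -8], [-8, 6]].
det(H) = (-6)·6 − (-8)² = -100.
Since det(H) < 0, H is indefinite and the critical point is a saddle point.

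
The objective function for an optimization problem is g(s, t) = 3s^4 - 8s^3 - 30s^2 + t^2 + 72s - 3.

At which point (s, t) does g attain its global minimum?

(-2, 0)

g(s,t) separates as P(s) + Q(t) − 3, so its minimum is min P + min Q − 3.
P'(s) = 12(s - 3)(s - 1)(s + 2) vanishes at s ∈ {-2, 1, 3}; Q'(t) = 2t vanishes at t ∈ {0}.
Local minima of P (where P''>0): P(-2)=-152, P(3)=-27. Local minima of Q: Q(0)=0.
So the global minimum of g is P(-2) + Q(0) − 3 = -152 + 0 − 3 = -155, attained at (-2, 0).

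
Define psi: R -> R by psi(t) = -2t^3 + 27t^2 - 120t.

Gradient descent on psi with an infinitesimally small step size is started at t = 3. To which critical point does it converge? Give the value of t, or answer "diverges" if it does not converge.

4

psi'(t) = -6(t - 5)(t - 4), so psi'(3) = -12.
Gradient descent moves in the -psi' direction, i.e. t is increasing.
The nearest critical point in that direction is t = 4, where psi'' = 6 > 0 (a local minimum). The iterate converges there.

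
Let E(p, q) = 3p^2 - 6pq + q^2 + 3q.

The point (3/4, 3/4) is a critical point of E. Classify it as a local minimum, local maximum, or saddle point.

The Hessian of E is constant: H = [[6, -6], [-6, 2]].
det(H) = 6·2 − (-6)² = -24.
Since det(H) < 0, H is indefinite and the critical point is a saddle point.

saddle point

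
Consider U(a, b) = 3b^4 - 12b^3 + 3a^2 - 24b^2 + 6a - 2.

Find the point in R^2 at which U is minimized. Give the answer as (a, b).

(-1, 4)

U(a,b) separates as P(a) + Q(b) − 2, so its minimum is min P + min Q − 2.
P'(a) = 6a + 6 vanishes at a ∈ {-1}; Q'(b) = 12b(b - 4)(b + 1) vanishes at b ∈ {-1, 0, 4}.
Local minima of P (where P''>0): P(-1)=-3. Local minima of Q: Q(-1)=-9, Q(4)=-384.
So the global minimum of U is P(-1) + Q(4) − 2 = -3 − 384 − 2 = -389, attained at (-1, 4).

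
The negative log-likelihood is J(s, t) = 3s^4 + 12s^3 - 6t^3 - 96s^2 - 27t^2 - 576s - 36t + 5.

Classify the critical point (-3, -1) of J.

The mixed partial ∂²J/∂s∂t is 0, so the Hessian at any point is diag(J_ss, J_tt) = diag(12(3s^2 + 6s - 16), -18(2t + 3)).
At (-3, -1): H = diag(-84, -18).
Both eigenvalues are negative, so H is negative definite: a local maximum.

local maximum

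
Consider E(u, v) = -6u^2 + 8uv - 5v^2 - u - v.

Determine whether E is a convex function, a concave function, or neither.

E is quadratic, so its Hessian is the constant matrix H = [[-12, 8], [8, -10]].
det(H) = 56, tr(H) = -22.
det(H) > 0 and tr(H) < 0, so H is negative definite everywhere: concave.

concave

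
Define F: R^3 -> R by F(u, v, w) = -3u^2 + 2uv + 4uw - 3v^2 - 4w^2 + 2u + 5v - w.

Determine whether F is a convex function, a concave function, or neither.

F is quadratic, so its Hessian is the constant matrix H = [[-6, 2, 4], [2, -6, 0], [4, 0, -8]].
Leading principal minors: -6, 32, -160.
Signs alternate −, +, − ⇒ H ≺ 0 ⇒ concave.

concave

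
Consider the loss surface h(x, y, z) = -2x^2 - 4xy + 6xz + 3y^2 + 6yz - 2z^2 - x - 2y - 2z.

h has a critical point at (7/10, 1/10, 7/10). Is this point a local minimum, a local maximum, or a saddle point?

The Hessian is constant: H = [[-4, -4, 6], [-4, 6, 6], [6, 6, -4]].
Leading principal minors: Δ₁ = -4, Δ₂ = -40, Δ₃ = -200.
The minors fit neither the all-positive nor the alternating-sign pattern, so H is indefinite: a saddle point.

saddle point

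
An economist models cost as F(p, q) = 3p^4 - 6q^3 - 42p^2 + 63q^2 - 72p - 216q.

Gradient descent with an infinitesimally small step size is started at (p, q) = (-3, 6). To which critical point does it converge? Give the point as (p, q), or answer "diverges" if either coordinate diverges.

diverges

F is separable, so gradient descent decouples: p follows -∂F/∂p, q follows -∂F/∂q.
∂F/∂p = 12(p - 3)(p + 1)(p + 2); at p=-3 this is -144, so p increases.
∂F/∂q = -18(q - 4)(q - 3); at q=6 this is -108, so q increases.
The q-coordinate has no critical point in that direction and runs off to infinity.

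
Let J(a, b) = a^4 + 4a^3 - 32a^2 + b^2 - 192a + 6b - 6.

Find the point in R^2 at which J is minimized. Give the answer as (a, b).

(4, -3)

J(a,b) separates as P(a) + Q(b) − 6, so its minimum is min P + min Q − 6.
P'(a) = 4(a - 4)(a + 3)(a + 4) vanishes at a ∈ {-4, -3, 4}; Q'(b) = 2b + 6 vanishes at b ∈ {-3}.
Local minima of P (where P''>0): P(-4)=256, P(4)=-768. Local minima of Q: Q(-3)=-9.
So the global minimum of J is P(4) + Q(-3) − 6 = -768 − 9 − 6 = -783, attained at (4, -3).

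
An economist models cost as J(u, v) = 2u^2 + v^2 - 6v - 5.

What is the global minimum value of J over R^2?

J(u,v) separates as P(u) + Q(v) − 5, so its minimum is min P + min Q − 5.
P'(u) = 4u vanishes at u ∈ {0}; Q'(v) = 2v - 6 vanishes at v ∈ {3}.
Local minima of P (where P''>0): P(0)=0. Local minima of Q: Q(3)=-9.
So the global minimum of J is P(0) + Q(3) − 5 = 0 − 9 − 5 = -14, attained at (0, 3).

-14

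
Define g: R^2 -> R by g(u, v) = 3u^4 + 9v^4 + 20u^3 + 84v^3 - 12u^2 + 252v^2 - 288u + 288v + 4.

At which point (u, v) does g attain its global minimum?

g(u,v) separates as P(u) + Q(v) + 4, so its minimum is min P + min Q + 4.
P'(u) = 12(u - 2)(u + 3)(u + 4) vanishes at u ∈ {-4, -3, 2}; Q'(v) = 36(v + 1)(v + 2)(v + 4) vanishes at v ∈ {-4, -2, -1}.
Local minima of P (where P''>0): P(-4)=448, P(2)=-416. Local minima of Q: Q(-4)=-192, Q(-1)=-111.
So the global minimum of g is P(2) + Q(-4) + 4 = -416 − 192 + 4 = -604, attained at (2, -4).

(2, -4)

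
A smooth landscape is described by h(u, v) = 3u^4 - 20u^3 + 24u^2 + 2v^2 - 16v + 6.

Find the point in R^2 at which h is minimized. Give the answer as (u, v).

h(u,v) separates as P(u) + Q(v) + 6, so its minimum is min P + min Q + 6.
P'(u) = 12u(u - 4)(u - 1) vanishes at u ∈ {0, 1, 4}; Q'(v) = 4v - 16 vanishes at v ∈ {4}.
Local minima of P (where P''>0): P(0)=0, P(4)=-128. Local minima of Q: Q(4)=-32.
So the global minimum of h is P(4) + Q(4) + 6 = -128 − 32 + 6 = -154, attained at (4, 4).

(4, 4)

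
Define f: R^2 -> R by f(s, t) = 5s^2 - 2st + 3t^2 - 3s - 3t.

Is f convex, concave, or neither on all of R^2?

f is quadratic, so its Hessian is the constant matrix H = [[10, -2], [-2, 6]].
det(H) = 56, tr(H) = 16.
det(H) > 0 and tr(H) > 0, so H is positive definite everywhere: convex.

convex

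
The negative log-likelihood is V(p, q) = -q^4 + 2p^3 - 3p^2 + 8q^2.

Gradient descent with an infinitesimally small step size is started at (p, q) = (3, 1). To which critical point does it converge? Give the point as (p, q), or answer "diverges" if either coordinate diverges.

(1, 0)

V is separable, so gradient descent decouples: p follows -∂V/∂p, q follows -∂V/∂q.
∂V/∂p = 6p(p - 1); at p=3 this is 36, so p decreases.
∂V/∂q = -4q(q - 2)(q + 2); at q=1 this is 12, so q decreases.
p converges to its nearest critical value 1 (a local min of the p-part); q converges to 0. The iterate converges to (1, 0).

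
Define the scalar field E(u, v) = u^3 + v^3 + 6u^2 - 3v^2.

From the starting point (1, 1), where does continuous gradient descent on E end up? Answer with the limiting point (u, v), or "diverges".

E is separable, so gradient descent decouples: u follows -∂E/∂u, v follows -∂E/∂v.
∂E/∂u = 3u(u + 4); at u=1 this is 15, so u decreases.
∂E/∂v = 3v(v - 2); at v=1 this is -3, so v increases.
u converges to its nearest critical value 0 (a local min of the u-part); v converges to 2. The iterate converges to (0, 2).

(0, 2)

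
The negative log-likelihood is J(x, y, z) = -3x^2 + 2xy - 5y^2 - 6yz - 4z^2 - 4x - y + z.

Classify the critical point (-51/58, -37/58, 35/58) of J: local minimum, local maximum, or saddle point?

local maximum

The Hessian is constant: H = [[-6, 2, 0], [2, -10, -6], [0, -6, -8]].
Leading principal minors: Δ₁ = -6, Δ₂ = 56, Δ₃ = -232.
The minors alternate sign starting negative (−, +, −), so H is negative definite: a local maximum.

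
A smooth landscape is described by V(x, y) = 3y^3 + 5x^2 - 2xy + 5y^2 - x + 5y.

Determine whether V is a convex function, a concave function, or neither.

The term 3y^3 is cubic, so the Hessian is not constant.
∂²V/∂y² = 18y + 10, which takes both signs as y varies (negative for sufficiently negative y). A diagonal entry of the Hessian changing sign means the Hessian is neither positive- nor negative-semidefinite on all of R^2.

neither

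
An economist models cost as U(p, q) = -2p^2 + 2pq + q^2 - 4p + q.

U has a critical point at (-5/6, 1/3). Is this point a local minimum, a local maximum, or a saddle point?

saddle point

The Hessian of U is constant: H = [[-4, 2], [2, 2]].
det(H) = (-4)·2 − 2² = -12.
Since det(H) < 0, H is indefinite and the critical point is a saddle point.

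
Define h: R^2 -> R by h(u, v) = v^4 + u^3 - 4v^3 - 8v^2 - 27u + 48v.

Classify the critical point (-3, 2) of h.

The mixed partial ∂²h/∂u∂v is 0, so the Hessian at any point is diag(h_uu, h_vv) = diag(6u, 4(3v^2 - 6v - 4)).
At (-3, 2): H = diag(-18, -16).
Both eigenvalues are negative, so H is negative definite: a local maximum.

local maximum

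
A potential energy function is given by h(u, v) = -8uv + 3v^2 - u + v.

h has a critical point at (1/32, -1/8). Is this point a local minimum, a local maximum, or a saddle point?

saddle point

The Hessian of h is constant: H = [[0, -8], [-8, 6]].
det(H) = 0·6 − (-8)² = -64.
Since det(H) < 0, H is indefinite and the critical point is a saddle point.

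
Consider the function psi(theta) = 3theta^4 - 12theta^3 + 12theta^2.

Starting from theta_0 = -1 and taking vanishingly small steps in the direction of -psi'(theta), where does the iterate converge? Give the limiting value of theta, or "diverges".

psi'(theta) = 12theta(theta - 2)(theta - 1), so psi'(-1) = -72.
Gradient descent moves in the -psi' direction, i.e. theta is increasing.
The nearest critical point in that direction is theta = 0, where psi'' = 24 > 0 (a local minimum). The iterate converges there.

0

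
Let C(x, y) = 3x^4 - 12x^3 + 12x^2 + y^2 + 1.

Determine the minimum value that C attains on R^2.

C(x,y) separates as P(x) + Q(y) + 1, so its minimum is min P + min Q + 1.
P'(x) = 12x(x - 2)(x - 1) vanishes at x ∈ {0, 1, 2}; Q'(y) = 2y vanishes at y ∈ {0}.
Local minima of P (where P''>0): P(0)=0, P(2)=0. Local minima of Q: Q(0)=0.
So the global minimum of C is P(0) + Q(0) + 1 = 0 + 0 + 1 = 1, attained at (0, 0).

1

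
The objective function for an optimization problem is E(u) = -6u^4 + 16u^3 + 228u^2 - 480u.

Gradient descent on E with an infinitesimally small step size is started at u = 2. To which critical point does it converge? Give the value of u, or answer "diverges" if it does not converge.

E'(u) = -24(u - 5)(u - 1)(u + 4), so E'(2) = 432.
Gradient descent moves in the -E' direction, i.e. u is decreasing.
The nearest critical point in that direction is u = 1, where E'' = 480 > 0 (a local minimum). The iterate converges there.

1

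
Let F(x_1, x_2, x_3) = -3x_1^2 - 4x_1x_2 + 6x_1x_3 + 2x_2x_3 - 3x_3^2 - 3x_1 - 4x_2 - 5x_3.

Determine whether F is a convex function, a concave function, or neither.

F is quadratic, so its Hessian is the constant matrix H = [[-6, -4, 6], [-4, 0, 2], [6, 2, -6]].
Leading principal minors: -6, -16, 24.
Neither pattern holds ⇒ H is indefinite ⇒ neither convex nor concave.

neither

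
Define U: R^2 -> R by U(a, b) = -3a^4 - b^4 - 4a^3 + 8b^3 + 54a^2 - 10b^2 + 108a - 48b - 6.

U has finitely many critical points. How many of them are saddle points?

4

U separates as a function of a plus a function of b, so ∇U=0 decouples.
∂U/∂a = -12(a - 3)(a + 1)(a + 3) = 0 at a ∈ {-3, -1, 3}; ∂U/∂b = -4(b - 4)(b - 3)(b + 1) = 0 at b ∈ {-1, 3, 4}.
The Hessian is diagonal: diag(U_aa, U_bb). Second derivatives: U_aa(-3)=-144, U_aa(-1)=96, U_aa(3)=-288; U_bb(-1)=-80, U_bb(3)=16, U_bb(4)=-20.
Saddle points occur where the two diagonal entries have opposite signs: (-3, 3), (-1, -1), (-1, 4), (3, 3). Count: 4.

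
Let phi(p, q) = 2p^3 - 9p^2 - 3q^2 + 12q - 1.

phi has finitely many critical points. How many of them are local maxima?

phi separates as a function of p plus a function of q, so ∇phi=0 decouples.
∂phi/∂p = 6p(p - 3) = 0 at p ∈ {0, 3}; ∂phi/∂q = -6(q - 2) = 0 at q ∈ {2}.
The Hessian is diagonal: diag(phi_pp, phi_qq). Second derivatives: phi_pp(0)=-18, phi_pp(3)=18; phi_qq(2)=-6.
Local maxima occur where both diagonal entries negative: (0, 2). Count: 1.

1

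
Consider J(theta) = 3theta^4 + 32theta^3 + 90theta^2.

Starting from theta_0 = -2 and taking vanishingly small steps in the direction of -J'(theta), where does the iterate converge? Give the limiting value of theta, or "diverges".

0

J'(theta) = 12theta(theta + 3)(theta + 5), so J'(-2) = -72.
Gradient descent moves in the -J' direction, i.e. theta is increasing.
The nearest critical point in that direction is theta = 0, where J'' = 180 > 0 (a local minimum). The iterate converges there.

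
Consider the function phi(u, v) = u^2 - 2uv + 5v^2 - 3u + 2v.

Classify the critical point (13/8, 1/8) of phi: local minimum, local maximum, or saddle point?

local minimum

The Hessian of phi is constant: H = [[2, -2], [-2, 10]].
det(H) = 2·10 − (-2)² = 16.
det(H) > 0 and tr(H) = 12 > 0, so H is positive definite and the point is a local minimum.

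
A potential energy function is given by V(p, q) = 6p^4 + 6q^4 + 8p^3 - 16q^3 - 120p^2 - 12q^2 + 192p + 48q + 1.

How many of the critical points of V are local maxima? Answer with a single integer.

1

V separates as a function of p plus a function of q, so ∇V=0 decouples.
∂V/∂p = 24(p - 2)(p - 1)(p + 4) = 0 at p ∈ {-4, 1, 2}; ∂V/∂q = 24(q - 2)(q - 1)(q + 1) = 0 at q ∈ {-1, 1, 2}.
The Hessian is diagonal: diag(V_pp, V_qq). Second derivatives: V_pp(-4)=720, V_pp(1)=-120, V_pp(2)=144; V_qq(-1)=144, V_qq(1)=-48, V_qq(2)=72.
Local maxima occur where both diagonal entries negative: (1, 1). Count: 1.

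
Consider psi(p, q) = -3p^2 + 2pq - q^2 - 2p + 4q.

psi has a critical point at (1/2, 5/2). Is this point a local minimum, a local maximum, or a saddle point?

local maximum

The Hessian of psi is constant: H = [[-6, 2], [2, -2]].
det(H) = (-6)·(-2) − 2² = 8.
det(H) > 0 and tr(H) = -8 < 0, so H is negative definite and the point is a local maximum.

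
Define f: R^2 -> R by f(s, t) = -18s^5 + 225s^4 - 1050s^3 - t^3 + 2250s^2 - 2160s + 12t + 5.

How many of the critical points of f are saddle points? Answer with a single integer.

f separates as a function of s plus a function of t, so ∇f=0 decouples.
∂f/∂s = -90(s - 4)(s - 3)(s - 2)(s - 1) = 0 at s ∈ {1, 2, 3, 4}; ∂f/∂t = -3(t - 2)(t + 2) = 0 at t ∈ {-2, 2}.
The Hessian is diagonal: diag(f_ss, f_tt). Second derivatives: f_ss(1)=540, f_ss(2)=-180, f_ss(3)=180, f_ss(4)=-540; f_tt(-2)=12, f_tt(2)=-12.
Saddle points occur where the two diagonal entries have opposite signs: (1, 2), (2, -2), (3, 2), (4, -2). Count: 4.

4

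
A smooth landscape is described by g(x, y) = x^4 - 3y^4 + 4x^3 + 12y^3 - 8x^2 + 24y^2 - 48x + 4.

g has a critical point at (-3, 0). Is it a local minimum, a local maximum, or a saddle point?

The mixed partial ∂²g/∂x∂y is 0, so the Hessian at any point is diag(g_xx, g_yy) = diag(4(3x^2 + 6x - 4), 12(-3y^2 + 6y + 4)).
At (-3, 0): H = diag(20, 48).
Both eigenvalues are positive, so H is positive definite: a local minimum.

local minimum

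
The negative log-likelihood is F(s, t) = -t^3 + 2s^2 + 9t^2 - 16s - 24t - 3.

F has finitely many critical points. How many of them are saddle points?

1

F separates as a function of s plus a function of t, so ∇F=0 decouples.
∂F/∂s = 4(s - 4) = 0 at s ∈ {4}; ∂F/∂t = -3(t - 4)(t - 2) = 0 at t ∈ {2, 4}.
The Hessian is diagonal: diag(F_ss, F_tt). Second derivatives: F_ss(4)=4; F_tt(2)=6, F_tt(4)=-6.
Saddle points occur where the two diagonal entries have opposite signs: (4, 4). Count: 1.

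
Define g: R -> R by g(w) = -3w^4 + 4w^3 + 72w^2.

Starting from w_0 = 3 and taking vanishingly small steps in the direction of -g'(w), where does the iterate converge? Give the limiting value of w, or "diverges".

0

g'(w) = -12w(w - 4)(w + 3), so g'(3) = 216.
Gradient descent moves in the -g' direction, i.e. w is decreasing.
The nearest critical point in that direction is w = 0, where g'' = 144 > 0 (a local minimum). The iterate converges there.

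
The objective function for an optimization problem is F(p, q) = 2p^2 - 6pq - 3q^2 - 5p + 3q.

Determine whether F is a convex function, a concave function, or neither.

neither

F is quadratic, so its Hessian is the constant matrix H = [[4, -6], [-6, -6]].
det(H) = -60, tr(H) = -2.
det(H) < 0, so H is indefinite: neither convex nor concave.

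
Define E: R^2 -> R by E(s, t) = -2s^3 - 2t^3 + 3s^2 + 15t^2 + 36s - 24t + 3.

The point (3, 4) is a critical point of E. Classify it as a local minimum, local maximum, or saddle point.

local maximum

The mixed partial ∂²E/∂s∂t is 0, so the Hessian at any point is diag(E_ss, E_tt) = diag(6(-2s + 1), 6(-2t + 5)).
At (3, 4): H = diag(-30, -18).
Both eigenvalues are negative, so H is negative definite: a local maximum.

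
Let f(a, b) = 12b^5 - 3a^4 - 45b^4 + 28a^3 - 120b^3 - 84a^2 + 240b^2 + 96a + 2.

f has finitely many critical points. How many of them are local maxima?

4

f separates as a function of a plus a function of b, so ∇f=0 decouples.
∂f/∂a = -12(a - 4)(a - 2)(a - 1) = 0 at a ∈ {1, 2, 4}; ∂f/∂b = 60b(b - 4)(b - 1)(b + 2) = 0 at b ∈ {-2, 0, 1, 4}.
The Hessian is diagonal: diag(f_aa, f_bb). Second derivatives: f_aa(1)=-36, f_aa(2)=24, f_aa(4)=-72; f_bb(-2)=-2160, f_bb(0)=480, f_bb(1)=-540, f_bb(4)=4320.
Local maxima occur where both diagonal entries negative: (1, -2), (1, 1), (4, -2), (4, 1). Count: 4.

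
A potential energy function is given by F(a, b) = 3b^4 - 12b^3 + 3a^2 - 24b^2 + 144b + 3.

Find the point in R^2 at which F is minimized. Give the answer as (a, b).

F(a,b) separates as P(a) + Q(b) + 3, so its minimum is min P + min Q + 3.
P'(a) = 6a vanishes at a ∈ {0}; Q'(b) = 12(b - 3)(b - 2)(b + 2) vanishes at b ∈ {-2, 2, 3}.
Local minima of P (where P''>0): P(0)=0. Local minima of Q: Q(-2)=-240, Q(3)=135.
So the global minimum of F is P(0) + Q(-2) + 3 = 0 − 240 + 3 = -237, attained at (0, -2).

(0, -2)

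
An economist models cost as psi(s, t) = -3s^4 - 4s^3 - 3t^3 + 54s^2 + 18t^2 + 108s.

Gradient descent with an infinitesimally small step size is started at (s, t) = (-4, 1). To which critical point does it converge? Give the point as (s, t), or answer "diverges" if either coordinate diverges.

diverges

psi is separable, so gradient descent decouples: s follows -∂psi/∂s, t follows -∂psi/∂t.
∂psi/∂s = -12(s - 3)(s + 1)(s + 3); at s=-4 this is 252, so s decreases.
∂psi/∂t = -9t(t - 4); at t=1 this is 27, so t decreases.
The s-coordinate has no critical point in that direction and runs off to infinity.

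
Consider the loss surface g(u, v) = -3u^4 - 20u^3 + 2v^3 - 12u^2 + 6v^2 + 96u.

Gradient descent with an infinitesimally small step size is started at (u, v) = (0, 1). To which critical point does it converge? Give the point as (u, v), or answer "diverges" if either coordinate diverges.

(-2, 0)

g is separable, so gradient descent decouples: u follows -∂g/∂u, v follows -∂g/∂v.
∂g/∂u = -12(u - 1)(u + 2)(u + 4); at u=0 this is 96, so u decreases.
∂g/∂v = 6v(v + 2); at v=1 this is 18, so v decreases.
u converges to its nearest critical value -2 (a local min of the u-part); v converges to 0. The iterate converges to (-2, 0).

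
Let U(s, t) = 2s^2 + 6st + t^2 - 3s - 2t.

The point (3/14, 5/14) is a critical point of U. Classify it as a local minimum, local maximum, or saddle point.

saddle point

The Hessian of U is constant: H = [[4, 6], [6, 2]].
det(H) = 4·2 − 6² = -28.
Since det(H) < 0, H is indefinite and the critical point is a saddle point.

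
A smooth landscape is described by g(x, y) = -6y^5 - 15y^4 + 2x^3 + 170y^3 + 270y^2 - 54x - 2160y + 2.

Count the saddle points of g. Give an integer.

4

g separates as a function of x plus a function of y, so ∇g=0 decouples.
∂g/∂x = 6(x - 3)(x + 3) = 0 at x ∈ {-3, 3}; ∂g/∂y = -30(y - 3)(y - 2)(y + 3)(y + 4) = 0 at y ∈ {-4, -3, 2, 3}.
The Hessian is diagonal: diag(g_xx, g_yy). Second derivatives: g_xx(-3)=-36, g_xx(3)=36; g_yy(-4)=1260, g_yy(-3)=-900, g_yy(2)=900, g_yy(3)=-1260.
Saddle points occur where the two diagonal entries have opposite signs: (-3, -4), (-3, 2), (3, -3), (3, 3). Count: 4.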